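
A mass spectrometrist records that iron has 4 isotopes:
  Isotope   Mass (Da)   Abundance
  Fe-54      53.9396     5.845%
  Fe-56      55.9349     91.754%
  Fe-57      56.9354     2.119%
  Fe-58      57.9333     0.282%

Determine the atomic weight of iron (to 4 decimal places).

Ar = Σ fᵢ·mᵢ = 0.05845 × 53.9396 + 0.91754 × 55.9349 + 0.02119 × 56.9354 + 0.00282 × 57.9333
= 3.15277 + 51.32251 + 1.20646 + 0.16337 = 55.84511 Da

55.8451 Da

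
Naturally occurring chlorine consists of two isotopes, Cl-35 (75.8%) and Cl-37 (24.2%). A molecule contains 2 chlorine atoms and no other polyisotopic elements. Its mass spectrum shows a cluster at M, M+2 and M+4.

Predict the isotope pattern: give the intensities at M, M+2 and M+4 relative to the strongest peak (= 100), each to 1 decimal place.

100.0 : 63.9 : 10.2

Expanding (0.758 + 0.242)^2:
P(M) = 0.758^2 = 0.574564
P(M+2) = 2 × 0.758^1 × 0.242^1 = 0.366872
P(M+4) = 0.242^2 = 0.058564
The M peak is largest (0.574564); scaling to 100 gives 100.0 : 63.9 : 10.2.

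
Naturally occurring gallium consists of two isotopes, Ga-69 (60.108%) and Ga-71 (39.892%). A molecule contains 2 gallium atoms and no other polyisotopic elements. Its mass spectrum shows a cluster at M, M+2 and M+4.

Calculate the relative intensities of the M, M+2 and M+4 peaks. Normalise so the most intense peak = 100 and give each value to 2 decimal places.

75.34 : 100.00 : 33.18

The 2 Ga atoms are independent, so intensities follow the terms of (0.60108 + 0.39892)^2.
P(M) = 0.60108^2 = 0.361297
P(M+2) = 2 × 0.60108^1 × 0.39892^1 = 0.479566
P(M+4) = 0.39892^2 = 0.159137
The M+2 peak is largest (0.479566); scaling to 100 gives 75.34 : 100.00 : 33.18.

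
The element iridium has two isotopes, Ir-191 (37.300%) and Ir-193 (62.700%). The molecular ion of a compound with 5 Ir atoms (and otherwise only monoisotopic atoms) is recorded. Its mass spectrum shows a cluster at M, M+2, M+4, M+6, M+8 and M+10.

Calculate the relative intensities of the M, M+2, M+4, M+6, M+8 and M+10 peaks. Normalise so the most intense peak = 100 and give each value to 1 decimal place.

2.1 : 17.7 : 59.5 : 100.0 : 84.0 : 28.3

The 5 Ir atoms are independent, so intensities follow the terms of (0.37300 + 0.62700)^5.
P(M) = 0.37300^5 = 0.007220
P(M+2) = 5 × 0.37300^4 × 0.62700^1 = 0.060684
P(M+4) = 10 × 0.37300^3 × 0.62700^2 = 0.204015
P(M+6) = 10 × 0.37300^2 × 0.62700^3 = 0.342942
P(M+8) = 5 × 0.37300^1 × 0.62700^4 = 0.288237
P(M+10) = 0.62700^5 = 0.096903
The M+6 peak is largest (0.342942); scaling to 100 gives 2.1 : 17.7 : 59.5 : 100.0 : 84.0 : 28.3.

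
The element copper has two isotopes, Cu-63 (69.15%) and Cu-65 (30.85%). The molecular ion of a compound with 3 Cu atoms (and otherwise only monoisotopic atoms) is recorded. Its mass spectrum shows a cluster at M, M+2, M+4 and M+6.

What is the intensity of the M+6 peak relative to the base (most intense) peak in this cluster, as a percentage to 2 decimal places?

Term probabilities: M 0.3307, M+2 0.4425, M+4 0.1974, M+6 0.0294. Base peak = M+2.
P(M+2) = C(3,1) × 0.6915^2 × 0.3085^1 = 3 × 0.47817225 × 0.3085 = 0.442548 (base)
P(M+6) = C(3,3) × 0.6915^0 × 0.3085^3 = 1 × 1.0000 × 0.02936064 = 0.029361
Relative intensity = 0.029361 / 0.442548 × 100 = 6.63

6.63%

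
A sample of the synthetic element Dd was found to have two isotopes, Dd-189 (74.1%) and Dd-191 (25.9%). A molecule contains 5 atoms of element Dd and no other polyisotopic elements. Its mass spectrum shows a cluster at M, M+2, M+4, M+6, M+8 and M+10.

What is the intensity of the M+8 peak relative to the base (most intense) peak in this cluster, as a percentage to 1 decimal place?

Binomial terms of (0.741 + 0.259)^5: M 0.2234, M+2 0.3904, M+4 0.2729, M+6 0.0954, M+8 0.0167, M+10 0.0012 → M+2 is the base peak.
P(M+2) = C(5,1) × 0.741^4 × 0.259^1 = 5 × 0.30148994 × 0.2590 = 0.390429 (base)
P(M+8) = C(5,4) × 0.741^1 × 0.259^4 = 5 × 0.7410 × 0.00449986 = 0.016672
Relative intensity = 0.016672 / 0.390429 × 100 = 4.3

4.3%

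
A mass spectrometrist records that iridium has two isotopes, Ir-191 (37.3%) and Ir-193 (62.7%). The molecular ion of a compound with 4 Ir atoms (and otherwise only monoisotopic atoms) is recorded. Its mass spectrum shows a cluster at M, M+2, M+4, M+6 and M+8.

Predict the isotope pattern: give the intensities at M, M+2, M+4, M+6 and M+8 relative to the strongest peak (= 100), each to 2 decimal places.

5.26 : 35.39 : 89.23 : 100.00 : 42.02

The 4 Ir atoms are independent, so intensities follow the terms of (0.373 + 0.627)^4.
P(M) = 0.373^4 = 0.019357
P(M+2) = 4 × 0.373^3 × 0.627^1 = 0.130153
P(M+4) = 6 × 0.373^2 × 0.627^2 = 0.328174
P(M+6) = 4 × 0.373^1 × 0.627^3 = 0.367766
P(M+8) = 0.627^4 = 0.154550
The M+6 peak is largest (0.367766); scaling to 100 gives 5.26 : 35.39 : 89.23 : 100.00 : 42.02.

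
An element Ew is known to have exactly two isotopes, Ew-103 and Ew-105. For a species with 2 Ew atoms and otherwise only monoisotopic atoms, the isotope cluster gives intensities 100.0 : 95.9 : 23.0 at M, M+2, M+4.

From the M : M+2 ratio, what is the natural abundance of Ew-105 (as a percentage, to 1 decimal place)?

If p is the fraction of Ew that is Ew-103, then I(M+2)/I(M) = [C(2,1)·p^1·(1−p)] / p^2 = 2·(1−p)/p = 95.9/100.0 = 0.9590
(1−p)/p = 0.9590/2 = 0.4795  ⇒  p = 1/(1 + 0.4795) = 0.6759
Ew-103: 67.6%, Ew-105: 32.4%.

32.4%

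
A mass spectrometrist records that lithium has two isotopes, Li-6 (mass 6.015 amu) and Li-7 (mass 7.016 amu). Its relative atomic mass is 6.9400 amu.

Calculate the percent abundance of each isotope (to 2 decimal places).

Li-6: 7.59%, Li-7: 92.41%

Let x be the fractional abundance of Li-6; then Li-7 has abundance 1 − x.
6.015·x + 7.016·(1 − x) = 6.9400
(6.015 − 7.016)·x = 6.9400 − 7.016
x = -0.0760 / -1.001 = 0.07592 → 7.59% Li-6, 92.41% Li-7.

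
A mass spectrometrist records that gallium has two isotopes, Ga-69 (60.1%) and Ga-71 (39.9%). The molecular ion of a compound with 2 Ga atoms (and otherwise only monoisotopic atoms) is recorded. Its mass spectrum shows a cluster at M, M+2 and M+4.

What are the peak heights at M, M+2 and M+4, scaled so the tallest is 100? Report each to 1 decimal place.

Expanding (0.601 + 0.399)^2:
P(M) = 0.601^2 = 0.361201
P(M+2) = 2 × 0.601^1 × 0.399^1 = 0.479598
P(M+4) = 0.399^2 = 0.159201
The M+2 peak is largest (0.479598); scaling to 100 gives 75.3 : 100.0 : 33.2.

75.3 : 100.0 : 33.2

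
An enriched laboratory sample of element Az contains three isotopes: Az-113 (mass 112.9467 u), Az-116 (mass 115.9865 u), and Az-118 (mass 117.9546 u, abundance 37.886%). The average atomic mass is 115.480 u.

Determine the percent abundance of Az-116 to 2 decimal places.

The remaining 62.114% is split between Az-113 (fraction x) and Az-116 (fraction 0.62114 − x).
Substituting: 112.9467x + 115.9865(0.62114 − x) = 70.791720244
(112.9467 − 115.9865)x = -1.252134366  ⇒  x = 0.41191, y = 0.20923
Az-113: 41.19%, Az-116: 20.92%.

20.92%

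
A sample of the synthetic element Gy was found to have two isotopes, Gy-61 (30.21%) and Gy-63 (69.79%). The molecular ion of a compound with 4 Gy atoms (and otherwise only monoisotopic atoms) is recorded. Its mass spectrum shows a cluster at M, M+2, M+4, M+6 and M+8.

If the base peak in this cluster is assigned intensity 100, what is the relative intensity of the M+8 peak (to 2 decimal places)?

Term probabilities: M 0.0083, M+2 0.0770, M+4 0.2667, M+6 0.4108, M+8 0.2372. Base peak = M+6.
P(M+6) = C(4,3) × 0.3021^1 × 0.6979^3 = 4 × 0.3021 × 0.33992225 = 0.410762 (base)
P(M+8) = C(4,4) × 0.3021^0 × 0.6979^4 = 1 × 1.0000 × 0.23723174 = 0.237232
Relative intensity = 0.237232 / 0.410762 × 100 = 57.75

57.75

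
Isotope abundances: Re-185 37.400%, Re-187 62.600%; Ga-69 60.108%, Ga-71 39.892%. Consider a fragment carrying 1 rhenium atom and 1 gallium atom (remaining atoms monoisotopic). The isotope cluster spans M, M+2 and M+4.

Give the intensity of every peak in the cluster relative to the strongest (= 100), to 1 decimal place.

42.8 : 100.0 : 47.5

Rhenium pattern (n=1): 0.3740 : 0.6260
Gallium pattern (n=1): 0.60108 : 0.39892
Convolve the two distributions (both contribute in 2-u steps):
  M: 0.3740×0.60108 = 0.224804
  M+2: 0.3740×0.39892 + 0.6260×0.60108 = 0.525472
  M+4: 0.6260×0.39892 = 0.249724
Scale to base peak (0.525472) = 100: 42.8 : 100.0 : 47.5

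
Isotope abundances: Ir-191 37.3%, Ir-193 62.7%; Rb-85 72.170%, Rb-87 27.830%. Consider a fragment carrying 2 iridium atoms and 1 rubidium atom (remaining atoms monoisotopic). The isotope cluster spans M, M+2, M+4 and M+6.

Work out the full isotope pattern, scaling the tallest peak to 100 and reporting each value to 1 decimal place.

24.3 : 90.9 : 100.0 : 26.4

Iridium pattern (n=2): 0.139129 : 0.467742 : 0.393129
Rubidium pattern (n=1): 0.7217 : 0.2783
Convolve the two distributions (both contribute in 2-u steps):
  M: 0.139129×0.7217 = 0.100409
  M+2: 0.139129×0.2783 + 0.467742×0.7217 = 0.376289
  M+4: 0.467742×0.2783 + 0.393129×0.7217 = 0.413894
  M+6: 0.393129×0.2783 = 0.109408
Scale to base peak (0.413894) = 100: 24.3 : 90.9 : 100.0 : 26.4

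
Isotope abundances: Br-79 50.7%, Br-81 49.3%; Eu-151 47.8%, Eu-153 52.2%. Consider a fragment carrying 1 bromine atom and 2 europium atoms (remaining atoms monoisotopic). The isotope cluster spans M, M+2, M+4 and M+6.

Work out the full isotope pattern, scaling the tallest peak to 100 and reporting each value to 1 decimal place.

Bromine pattern (n=1): 0.5070 : 0.4930
Europium pattern (n=2): 0.228484 : 0.499032 : 0.272484
Convolve the two distributions (both contribute in 2-u steps):
  M: 0.5070×0.228484 = 0.115841
  M+2: 0.5070×0.499032 + 0.4930×0.228484 = 0.365652
  M+4: 0.5070×0.272484 + 0.4930×0.499032 = 0.384172
  M+6: 0.4930×0.272484 = 0.134335
Scale to base peak (0.384172) = 100: 30.2 : 95.2 : 100.0 : 35.0

30.2 : 95.2 : 100.0 : 35.0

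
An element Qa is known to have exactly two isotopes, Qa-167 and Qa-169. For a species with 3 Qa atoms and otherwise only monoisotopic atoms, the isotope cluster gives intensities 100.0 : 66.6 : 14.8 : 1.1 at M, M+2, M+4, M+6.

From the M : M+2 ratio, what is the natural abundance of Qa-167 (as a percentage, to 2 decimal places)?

Write p for the Qa-167 fraction. I(M+2)/I(M) = [C(3,1)·p^2·(1−p)] / p^3 = 3·(1−p)/p = 66.6/100.0 = 0.6660
(1−p)/p = 0.6660/3 = 0.2220  ⇒  p = 1/(1 + 0.2220) = 0.8183
Qa-167: 81.83%, Qa-169: 18.17%.

81.83%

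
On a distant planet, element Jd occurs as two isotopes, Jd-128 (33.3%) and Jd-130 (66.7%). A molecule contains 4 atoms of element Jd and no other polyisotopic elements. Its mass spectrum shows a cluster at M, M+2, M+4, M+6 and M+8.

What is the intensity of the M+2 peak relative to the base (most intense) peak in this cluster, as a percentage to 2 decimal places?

(0.333 + 0.667)^4 gives M 0.0123, M+2 0.0985, M+4 0.2960, M+6 0.3953, M+8 0.1979; the largest is M+6.
P(M+6) = C(4,3) × 0.333^1 × 0.667^3 = 4 × 0.3330 × 0.29674096 = 0.395259 (base)
P(M+2) = C(4,1) × 0.333^3 × 0.667^1 = 4 × 0.03692604 × 0.6670 = 0.098519
Relative intensity = 0.098519 / 0.395259 × 100 = 24.93

24.93%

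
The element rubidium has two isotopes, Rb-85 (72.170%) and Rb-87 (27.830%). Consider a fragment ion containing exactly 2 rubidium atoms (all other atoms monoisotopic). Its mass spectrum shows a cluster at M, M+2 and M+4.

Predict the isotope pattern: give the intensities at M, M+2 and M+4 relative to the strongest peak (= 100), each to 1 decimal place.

The 2 Rb atoms are independent, so intensities follow the terms of (0.72170 + 0.27830)^2.
P(M) = 0.72170^2 = 0.520851
P(M+2) = 2 × 0.72170^1 × 0.27830^1 = 0.401698
P(M+4) = 0.27830^2 = 0.077451
The M peak is largest (0.520851); scaling to 100 gives 100.0 : 77.1 : 14.9.

100.0 : 77.1 : 14.9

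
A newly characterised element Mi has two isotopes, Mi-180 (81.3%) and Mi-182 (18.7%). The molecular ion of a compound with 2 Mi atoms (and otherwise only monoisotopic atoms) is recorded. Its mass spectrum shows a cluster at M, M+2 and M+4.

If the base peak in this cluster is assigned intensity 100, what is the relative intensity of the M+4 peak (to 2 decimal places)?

5.29

(0.813 + 0.187)^2 gives M 0.6610, M+2 0.3041, M+4 0.0350; the largest is M.
P(M) = C(2,0) × 0.813^2 × 0.187^0 = 1 × 0.660969 × 1.0000 = 0.660969 (base)
P(M+4) = C(2,2) × 0.813^0 × 0.187^2 = 1 × 1.0000 × 0.034969 = 0.034969
Relative intensity = 0.034969 / 0.660969 × 100 = 5.29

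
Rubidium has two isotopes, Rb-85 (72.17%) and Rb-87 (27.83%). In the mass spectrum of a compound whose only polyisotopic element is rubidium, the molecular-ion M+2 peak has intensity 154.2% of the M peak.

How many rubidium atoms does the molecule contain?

4

For n independent Rb atoms, I(M+2)/I(M) = n · (abundance Rb-87) / (abundance Rb-85) = n · 0.2783/0.7217.
n = 1.542 × 0.7217/0.2783 = 4.00 ≈ 4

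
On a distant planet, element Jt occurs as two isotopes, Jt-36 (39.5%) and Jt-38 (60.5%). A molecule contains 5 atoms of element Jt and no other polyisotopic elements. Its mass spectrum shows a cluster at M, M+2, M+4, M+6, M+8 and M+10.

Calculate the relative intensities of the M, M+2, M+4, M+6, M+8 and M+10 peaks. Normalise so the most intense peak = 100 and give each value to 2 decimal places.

2.78 : 21.31 : 65.29 : 100.00 : 76.58 : 23.46

Expanding (0.395 + 0.605)^5:
P(M) = 0.395^5 = 0.009616
P(M+2) = 5 × 0.395^4 × 0.605^1 = 0.073640
P(M+4) = 10 × 0.395^3 × 0.605^2 = 0.225581
P(M+6) = 10 × 0.395^2 × 0.605^3 = 0.345510
P(M+8) = 5 × 0.395^1 × 0.605^4 = 0.264599
P(M+10) = 0.605^5 = 0.081054
The M+6 peak is largest (0.345510); scaling to 100 gives 2.78 : 21.31 : 65.29 : 100.00 : 76.58 : 23.46.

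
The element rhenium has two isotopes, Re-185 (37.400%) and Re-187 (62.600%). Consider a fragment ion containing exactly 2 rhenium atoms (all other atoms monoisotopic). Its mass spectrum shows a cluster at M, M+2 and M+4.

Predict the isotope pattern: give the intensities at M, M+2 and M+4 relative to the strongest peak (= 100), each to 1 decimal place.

29.9 : 100.0 : 83.7

Expanding (0.37400 + 0.62600)^2:
P(M) = 0.37400^2 = 0.139876
P(M+2) = 2 × 0.37400^1 × 0.62600^1 = 0.468248
P(M+4) = 0.62600^2 = 0.391876
The M+2 peak is largest (0.468248); scaling to 100 gives 29.9 : 100.0 : 83.7.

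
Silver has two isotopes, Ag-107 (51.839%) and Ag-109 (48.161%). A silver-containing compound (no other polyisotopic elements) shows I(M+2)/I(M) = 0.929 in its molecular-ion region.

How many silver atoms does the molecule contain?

1

For n independent Ag atoms, I(M+2)/I(M) = n · (abundance Ag-109) / (abundance Ag-107) = n · 0.48161/0.51839.
n = 0.929 × 0.51839/0.48161 = 1.00 ≈ 1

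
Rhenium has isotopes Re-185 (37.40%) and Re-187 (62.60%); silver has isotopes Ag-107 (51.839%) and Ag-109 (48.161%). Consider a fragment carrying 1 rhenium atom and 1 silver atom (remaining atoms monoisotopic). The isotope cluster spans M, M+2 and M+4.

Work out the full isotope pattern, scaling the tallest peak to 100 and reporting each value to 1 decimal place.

38.4 : 100.0 : 59.7

Rhenium pattern (n=1): 0.3740 : 0.6260
Silver pattern (n=1): 0.51839 : 0.48161
Convolve the two distributions (both contribute in 2-u steps):
  M: 0.3740×0.51839 = 0.193878
  M+2: 0.3740×0.48161 + 0.6260×0.51839 = 0.504634
  M+4: 0.6260×0.48161 = 0.301488
Scale to base peak (0.504634) = 100: 38.4 : 100.0 : 59.7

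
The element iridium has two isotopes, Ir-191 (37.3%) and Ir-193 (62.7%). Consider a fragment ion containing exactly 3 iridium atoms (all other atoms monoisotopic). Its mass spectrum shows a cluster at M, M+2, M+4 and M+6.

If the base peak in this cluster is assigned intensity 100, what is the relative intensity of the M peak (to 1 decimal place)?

11.8

Binomial terms of (0.373 + 0.627)^3: M 0.0519, M+2 0.2617, M+4 0.4399, M+6 0.2465 → M+4 is the base peak.
P(M+4) = C(3,2) × 0.373^1 × 0.627^2 = 3 × 0.3730 × 0.393129 = 0.439911 (base)
P(M) = C(3,0) × 0.373^3 × 0.627^0 = 1 × 0.05189512 × 1.0000 = 0.051895
Relative intensity = 0.051895 / 0.439911 × 100 = 11.8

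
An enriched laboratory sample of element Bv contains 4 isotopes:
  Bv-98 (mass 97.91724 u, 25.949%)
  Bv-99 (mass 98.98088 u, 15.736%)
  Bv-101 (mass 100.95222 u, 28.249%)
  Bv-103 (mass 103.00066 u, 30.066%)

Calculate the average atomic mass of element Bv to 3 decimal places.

100.470 u

Average mass = Σ (abundance × isotope mass) = 0.25949 × 97.91724 + 0.15736 × 98.98088 + 0.28249 × 100.95222 + 0.30066 × 103.00066
= 25.408545 + 15.575631 + 28.517993 + 30.968178 = 100.470347 u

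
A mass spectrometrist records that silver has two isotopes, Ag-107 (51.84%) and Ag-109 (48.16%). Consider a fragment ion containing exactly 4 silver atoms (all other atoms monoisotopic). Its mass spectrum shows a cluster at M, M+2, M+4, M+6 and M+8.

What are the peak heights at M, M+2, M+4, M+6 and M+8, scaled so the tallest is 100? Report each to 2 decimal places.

19.31 : 71.76 : 100.00 : 61.93 : 14.38

Expanding (0.5184 + 0.4816)^4:
P(M) = 0.5184^4 = 0.072220
P(M+2) = 4 × 0.5184^3 × 0.4816^1 = 0.268375
P(M+4) = 6 × 0.5184^2 × 0.4816^2 = 0.373985
P(M+6) = 4 × 0.5184^1 × 0.4816^3 = 0.231624
P(M+8) = 0.4816^4 = 0.053795
The M+4 peak is largest (0.373985); scaling to 100 gives 19.31 : 71.76 : 100.00 : 61.93 : 14.38.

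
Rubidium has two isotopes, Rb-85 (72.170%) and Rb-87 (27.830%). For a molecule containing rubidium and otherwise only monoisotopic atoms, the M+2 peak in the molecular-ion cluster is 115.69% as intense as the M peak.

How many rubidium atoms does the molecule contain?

3

With n Rb atoms, P(M+2)/P(M) = C(n,1)·p^(n−1)q / p^n = n·q/p = n · 0.27830/0.72170.
n = 1.1569 × 0.72170/0.27830 = 3.00 ≈ 3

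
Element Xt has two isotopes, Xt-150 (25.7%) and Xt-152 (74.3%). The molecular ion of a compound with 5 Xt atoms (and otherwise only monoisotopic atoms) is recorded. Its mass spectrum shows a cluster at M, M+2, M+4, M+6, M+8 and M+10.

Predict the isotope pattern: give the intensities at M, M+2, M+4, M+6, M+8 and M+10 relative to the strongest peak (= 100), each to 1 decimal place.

0.3 : 4.1 : 23.9 : 69.2 : 100.0 : 57.8

Expanding (0.257 + 0.743)^5:
P(M) = 0.257^5 = 0.001121
P(M+2) = 5 × 0.257^4 × 0.743^1 = 0.016207
P(M+4) = 10 × 0.257^3 × 0.743^2 = 0.093708
P(M+6) = 10 × 0.257^2 × 0.743^3 = 0.270915
P(M+8) = 5 × 0.257^1 × 0.743^4 = 0.391614
P(M+10) = 0.743^5 = 0.226435
The M+8 peak is largest (0.391614); scaling to 100 gives 0.3 : 4.1 : 23.9 : 69.2 : 100.0 : 57.8.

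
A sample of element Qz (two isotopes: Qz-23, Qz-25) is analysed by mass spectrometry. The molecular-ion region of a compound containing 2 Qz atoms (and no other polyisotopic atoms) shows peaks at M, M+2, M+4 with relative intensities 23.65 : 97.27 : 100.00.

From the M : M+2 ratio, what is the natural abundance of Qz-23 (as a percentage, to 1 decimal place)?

Let p = fractional abundance of Qz-23. I(M+2)/I(M) = [C(2,1)·p^1·(1−p)] / p^2 = 2·(1−p)/p = 97.27/23.65 = 4.1129
(1−p)/p = 4.1129/2 = 2.0564  ⇒  p = 1/(1 + 2.0564) = 0.3272
Qz-23: 32.7%, Qz-25: 67.3%.

32.7%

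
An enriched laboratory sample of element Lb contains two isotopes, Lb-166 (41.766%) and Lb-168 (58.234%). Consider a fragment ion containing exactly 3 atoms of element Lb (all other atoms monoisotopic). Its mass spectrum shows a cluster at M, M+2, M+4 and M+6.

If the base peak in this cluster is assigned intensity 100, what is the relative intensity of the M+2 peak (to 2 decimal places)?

71.72

Term probabilities: M 0.0729, M+2 0.3047, M+4 0.4249, M+6 0.1975. Base peak = M+4.
P(M+4) = C(3,2) × 0.41766^1 × 0.58234^2 = 3 × 0.41766 × 0.33911988 = 0.424910 (base)
P(M+2) = C(3,1) × 0.41766^2 × 0.58234^1 = 3 × 0.17443988 × 0.58234 = 0.304750
Relative intensity = 0.304750 / 0.424910 × 100 = 71.72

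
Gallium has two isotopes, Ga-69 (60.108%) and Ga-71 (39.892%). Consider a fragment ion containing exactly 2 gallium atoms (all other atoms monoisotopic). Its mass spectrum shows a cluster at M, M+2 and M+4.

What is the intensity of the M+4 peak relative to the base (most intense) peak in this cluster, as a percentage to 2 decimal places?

Binomial terms of (0.60108 + 0.39892)^2: M 0.3613, M+2 0.4796, M+4 0.1591 → M+2 is the base peak.
P(M+2) = C(2,1) × 0.60108^1 × 0.39892^1 = 2 × 0.60108 × 0.39892 = 0.479566 (base)
P(M+4) = C(2,2) × 0.60108^0 × 0.39892^2 = 1 × 1.0000 × 0.15913717 = 0.159137
Relative intensity = 0.159137 / 0.479566 × 100 = 33.18

33.18%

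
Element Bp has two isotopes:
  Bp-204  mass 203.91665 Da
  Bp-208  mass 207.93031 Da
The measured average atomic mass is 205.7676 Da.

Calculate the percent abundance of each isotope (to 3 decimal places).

Bp-204: 53.884%, Bp-208: 46.116%

With x = fraction of Bp-204 (so Bp-208 is 1 − x):
203.91665·x + 207.93031·(1 − x) = 205.7676
(203.91665 − 207.93031)·x = 205.7676 − 207.93031
x = -2.16271 / -4.01366 = 0.53884 → 53.884% Bp-204, 46.116% Bp-208.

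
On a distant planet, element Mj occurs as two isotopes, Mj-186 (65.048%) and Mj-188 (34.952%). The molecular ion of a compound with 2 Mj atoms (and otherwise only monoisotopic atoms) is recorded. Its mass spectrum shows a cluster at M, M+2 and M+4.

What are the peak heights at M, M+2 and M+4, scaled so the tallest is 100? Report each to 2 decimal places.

The 2 Mj atoms are independent, so intensities follow the terms of (0.65048 + 0.34952)^2.
P(M) = 0.65048^2 = 0.423124
P(M+2) = 2 × 0.65048^1 × 0.34952^1 = 0.454712
P(M+4) = 0.34952^2 = 0.122164
The M+2 peak is largest (0.454712); scaling to 100 gives 93.05 : 100.00 : 26.87.

93.05 : 100.00 : 26.87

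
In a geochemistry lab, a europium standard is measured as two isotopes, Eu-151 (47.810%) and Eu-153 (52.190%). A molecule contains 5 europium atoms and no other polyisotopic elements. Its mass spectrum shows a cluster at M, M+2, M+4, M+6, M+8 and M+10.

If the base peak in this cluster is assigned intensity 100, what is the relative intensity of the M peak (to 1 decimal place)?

Term probabilities: M 0.0250, M+2 0.1363, M+4 0.2977, M+6 0.3249, M+8 0.1774, M+10 0.0387. Base peak = M+6.
P(M+6) = C(5,3) × 0.47810^2 × 0.52190^3 = 10 × 0.22857961 × 0.14215492 = 0.324937 (base)
P(M) = C(5,0) × 0.47810^5 × 0.52190^0 = 1 × 0.02498007 × 1.0000 = 0.024980
Relative intensity = 0.024980 / 0.324937 × 100 = 7.7

7.7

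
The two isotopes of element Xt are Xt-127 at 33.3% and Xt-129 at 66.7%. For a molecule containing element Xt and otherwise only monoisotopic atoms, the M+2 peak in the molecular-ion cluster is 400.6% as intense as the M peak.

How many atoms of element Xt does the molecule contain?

2

With n Xt atoms, P(M+2)/P(M) = C(n,1)·p^(n−1)q / p^n = n·q/p = n · 0.667/0.333.
n = 4.006 × 0.333/0.667 = 2.00 ≈ 2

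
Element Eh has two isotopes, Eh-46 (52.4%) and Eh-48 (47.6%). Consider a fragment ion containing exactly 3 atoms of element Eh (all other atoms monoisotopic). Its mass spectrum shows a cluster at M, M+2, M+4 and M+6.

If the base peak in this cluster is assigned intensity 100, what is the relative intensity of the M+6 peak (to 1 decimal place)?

27.5

Term probabilities: M 0.1439, M+2 0.3921, M+4 0.3562, M+6 0.1079. Base peak = M+2.
P(M+2) = C(3,1) × 0.524^2 × 0.476^1 = 3 × 0.274576 × 0.4760 = 0.392095 (base)
P(M+6) = C(3,3) × 0.524^0 × 0.476^3 = 1 × 1.0000 × 0.10785018 = 0.107850
Relative intensity = 0.107850 / 0.392095 × 100 = 27.5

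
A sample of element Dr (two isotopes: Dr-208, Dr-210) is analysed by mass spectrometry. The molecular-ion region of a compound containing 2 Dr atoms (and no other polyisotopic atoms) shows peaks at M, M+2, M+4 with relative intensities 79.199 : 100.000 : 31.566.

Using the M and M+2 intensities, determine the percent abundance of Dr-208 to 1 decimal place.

61.3%

If p is the fraction of Dr that is Dr-208, then I(M+2)/I(M) = [C(2,1)·p^1·(1−p)] / p^2 = 2·(1−p)/p = 100.000/79.199 = 1.2626
(1−p)/p = 1.2626/2 = 0.6313  ⇒  p = 1/(1 + 0.6313) = 0.6130
Dr-208: 61.3%, Dr-210: 38.7%.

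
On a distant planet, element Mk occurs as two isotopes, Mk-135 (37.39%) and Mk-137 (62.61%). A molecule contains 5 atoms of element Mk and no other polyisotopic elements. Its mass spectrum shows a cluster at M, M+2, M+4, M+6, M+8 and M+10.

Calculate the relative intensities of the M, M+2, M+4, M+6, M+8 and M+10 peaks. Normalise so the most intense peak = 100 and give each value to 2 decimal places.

Each Mk atom is independently Mk-135 (p = 0.3739) or Mk-137 (q = 0.6261); the cluster is the binomial expansion (p + q)^5.
P(M) = 0.3739^5 = 0.007308
P(M+2) = 5 × 0.3739^4 × 0.6261^1 = 0.061184
P(M+4) = 10 × 0.3739^3 × 0.6261^2 = 0.204906
P(M+6) = 10 × 0.3739^2 × 0.6261^3 = 0.343117
P(M+8) = 5 × 0.3739^1 × 0.6261^4 = 0.287277
P(M+10) = 0.6261^5 = 0.096210
The M+6 peak is largest (0.343117); scaling to 100 gives 2.13 : 17.83 : 59.72 : 100.00 : 83.73 : 28.04.

2.13 : 17.83 : 59.72 : 100.00 : 83.73 : 28.04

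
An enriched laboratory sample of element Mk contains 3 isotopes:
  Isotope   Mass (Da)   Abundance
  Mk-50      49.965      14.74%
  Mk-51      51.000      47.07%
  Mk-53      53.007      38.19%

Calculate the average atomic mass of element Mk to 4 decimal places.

51.6139 Da

The abundance-weighted mean is 0.1474 × 49.965 + 0.4707 × 51.000 + 0.3819 × 53.007
= 7.36484 + 24.00570 + 20.24337 = 51.61391 Da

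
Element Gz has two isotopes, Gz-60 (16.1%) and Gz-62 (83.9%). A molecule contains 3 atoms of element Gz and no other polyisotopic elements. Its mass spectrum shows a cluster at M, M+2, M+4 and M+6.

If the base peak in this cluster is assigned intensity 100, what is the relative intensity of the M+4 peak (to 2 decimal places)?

57.57

Binomial terms of (0.161 + 0.839)^3: M 0.0042, M+2 0.0652, M+4 0.3400, M+6 0.5906 → M+6 is the base peak.
P(M+6) = C(3,3) × 0.161^0 × 0.839^3 = 1 × 1.0000 × 0.59058972 = 0.590590 (base)
P(M+4) = C(3,2) × 0.161^1 × 0.839^2 = 3 × 0.1610 × 0.703921 = 0.339994
Relative intensity = 0.339994 / 0.590590 × 100 = 57.57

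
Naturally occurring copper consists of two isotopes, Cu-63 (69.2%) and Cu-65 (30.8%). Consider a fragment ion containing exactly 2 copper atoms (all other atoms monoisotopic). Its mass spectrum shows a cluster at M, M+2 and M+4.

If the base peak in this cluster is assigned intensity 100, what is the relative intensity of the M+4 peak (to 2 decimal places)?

Term probabilities: M 0.4789, M+2 0.4263, M+4 0.0949. Base peak = M.
P(M) = C(2,0) × 0.692^2 × 0.308^0 = 1 × 0.478864 × 1.0000 = 0.478864 (base)
P(M+4) = C(2,2) × 0.692^0 × 0.308^2 = 1 × 1.0000 × 0.094864 = 0.094864
Relative intensity = 0.094864 / 0.478864 × 100 = 19.81

19.81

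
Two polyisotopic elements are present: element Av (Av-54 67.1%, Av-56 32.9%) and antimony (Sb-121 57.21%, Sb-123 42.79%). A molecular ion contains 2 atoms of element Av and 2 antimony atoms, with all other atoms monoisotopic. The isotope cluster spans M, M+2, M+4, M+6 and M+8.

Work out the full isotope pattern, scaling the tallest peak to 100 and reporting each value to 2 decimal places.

40.38 : 100.00 : 91.53 : 36.67 : 5.43

Element Av pattern (n=2): 0.450241 : 0.441518 : 0.108241
Antimony pattern (n=2): 0.32729841 : 0.48960318 : 0.18309841
Convolve the two distributions (both contribute in 2-u steps):
  M: 0.450241×0.32729841 = 0.147363
  M+2: 0.450241×0.48960318 + 0.441518×0.32729841 = 0.364948
  M+4: 0.450241×0.18309841 + 0.441518×0.48960318 + 0.108241×0.32729841 = 0.334034
  M+6: 0.441518×0.18309841 + 0.108241×0.48960318 = 0.133836
  M+8: 0.108241×0.18309841 = 0.019819
Scale to base peak (0.364948) = 100: 40.38 : 100.00 : 91.53 : 36.67 : 5.43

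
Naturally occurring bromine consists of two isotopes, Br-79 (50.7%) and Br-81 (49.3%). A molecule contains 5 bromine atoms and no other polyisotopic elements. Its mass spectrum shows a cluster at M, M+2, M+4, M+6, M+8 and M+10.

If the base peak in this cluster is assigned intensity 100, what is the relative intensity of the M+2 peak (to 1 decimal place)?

51.4

Binomial terms of (0.507 + 0.493)^5: M 0.0335, M+2 0.1629, M+4 0.3168, M+6 0.3080, M+8 0.1497, M+10 0.0291 → M+4 is the base peak.
P(M+4) = C(5,2) × 0.507^3 × 0.493^2 = 10 × 0.13032384 × 0.243049 = 0.316751 (base)
P(M+2) = C(5,1) × 0.507^4 × 0.493^1 = 5 × 0.06607419 × 0.4930 = 0.162873
Relative intensity = 0.162873 / 0.316751 × 100 = 51.4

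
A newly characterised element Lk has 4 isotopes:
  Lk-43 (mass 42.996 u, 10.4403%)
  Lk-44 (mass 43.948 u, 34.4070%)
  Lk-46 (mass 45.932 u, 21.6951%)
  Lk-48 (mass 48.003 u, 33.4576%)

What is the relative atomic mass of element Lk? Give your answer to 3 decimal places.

Weight each isotope mass by its fractional abundance: 0.104403 × 42.996 + 0.344070 × 43.948 + 0.216951 × 45.932 + 0.334576 × 48.003
= 4.4889 + 15.1212 + 9.9650 + 16.0607 = 45.6358 u

45.636 u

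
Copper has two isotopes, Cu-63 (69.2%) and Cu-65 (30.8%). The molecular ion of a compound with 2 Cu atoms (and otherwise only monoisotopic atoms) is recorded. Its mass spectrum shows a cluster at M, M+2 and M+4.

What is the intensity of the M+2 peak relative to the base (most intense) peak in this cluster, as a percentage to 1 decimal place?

Binomial terms of (0.692 + 0.308)^2: M 0.4789, M+2 0.4263, M+4 0.0949 → M is the base peak.
P(M) = C(2,0) × 0.692^2 × 0.308^0 = 1 × 0.478864 × 1.0000 = 0.478864 (base)
P(M+2) = C(2,1) × 0.692^1 × 0.308^1 = 2 × 0.6920 × 0.3080 = 0.426272
Relative intensity = 0.426272 / 0.478864 × 100 = 89.0

89.0%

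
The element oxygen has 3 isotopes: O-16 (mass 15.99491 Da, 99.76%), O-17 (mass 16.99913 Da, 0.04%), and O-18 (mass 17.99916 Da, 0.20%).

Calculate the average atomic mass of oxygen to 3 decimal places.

Average mass = Σ (abundance × isotope mass) = 0.9976 × 15.99491 + 0.0004 × 16.99913 + 0.0020 × 17.99916
= 15.956522 + 0.006800 + 0.035998 = 15.999320 Da

15.999 Da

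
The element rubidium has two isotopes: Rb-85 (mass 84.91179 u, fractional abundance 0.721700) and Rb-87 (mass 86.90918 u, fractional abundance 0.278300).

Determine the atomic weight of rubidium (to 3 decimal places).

Ar = Σ fᵢ·mᵢ = 0.721700 × 84.91179 + 0.278300 × 86.90918
= 61.280839 + 24.186825 = 85.467664 u

85.468 u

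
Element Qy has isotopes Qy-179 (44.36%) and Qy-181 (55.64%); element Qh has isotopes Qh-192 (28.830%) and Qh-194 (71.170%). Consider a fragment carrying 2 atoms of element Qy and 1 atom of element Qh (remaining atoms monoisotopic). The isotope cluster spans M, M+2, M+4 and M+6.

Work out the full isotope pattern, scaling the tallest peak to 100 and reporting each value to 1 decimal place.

Element Qy pattern (n=2): 0.19678096 : 0.49363808 : 0.30958096
Element Qh pattern (n=1): 0.2883 : 0.7117
Convolve the two distributions (both contribute in 2-u steps):
  M: 0.19678096×0.2883 = 0.056732
  M+2: 0.19678096×0.7117 + 0.49363808×0.2883 = 0.282365
  M+4: 0.49363808×0.7117 + 0.30958096×0.2883 = 0.440574
  M+6: 0.30958096×0.7117 = 0.220329
Scale to base peak (0.440574) = 100: 12.9 : 64.1 : 100.0 : 50.0

12.9 : 64.1 : 100.0 : 50.0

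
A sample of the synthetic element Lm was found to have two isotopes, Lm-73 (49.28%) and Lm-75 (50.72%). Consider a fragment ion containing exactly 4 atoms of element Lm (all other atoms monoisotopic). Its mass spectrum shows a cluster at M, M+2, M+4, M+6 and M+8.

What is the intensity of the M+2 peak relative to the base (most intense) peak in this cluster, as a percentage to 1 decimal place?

Binomial terms of (0.4928 + 0.5072)^4: M 0.0590, M+2 0.2428, M+4 0.3748, M+6 0.2572, M+8 0.0662 → M+4 is the base peak.
P(M+4) = C(4,2) × 0.4928^2 × 0.5072^2 = 6 × 0.24285184 × 0.25725184 = 0.374844 (base)
P(M+2) = C(4,1) × 0.4928^3 × 0.5072^1 = 4 × 0.11967739 × 0.5072 = 0.242801
Relative intensity = 0.242801 / 0.374844 × 100 = 64.8

64.8%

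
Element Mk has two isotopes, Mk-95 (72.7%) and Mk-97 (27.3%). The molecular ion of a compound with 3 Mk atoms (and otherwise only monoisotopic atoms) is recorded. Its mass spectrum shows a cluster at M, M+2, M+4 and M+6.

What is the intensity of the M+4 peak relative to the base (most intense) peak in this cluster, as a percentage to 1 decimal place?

37.6%

Term probabilities: M 0.3842, M+2 0.4329, M+4 0.1625, M+6 0.0203. Base peak = M+2.
P(M+2) = C(3,1) × 0.727^2 × 0.273^1 = 3 × 0.528529 × 0.2730 = 0.432865 (base)
P(M+4) = C(3,2) × 0.727^1 × 0.273^2 = 3 × 0.7270 × 0.074529 = 0.162548
Relative intensity = 0.162548 / 0.432865 × 100 = 37.6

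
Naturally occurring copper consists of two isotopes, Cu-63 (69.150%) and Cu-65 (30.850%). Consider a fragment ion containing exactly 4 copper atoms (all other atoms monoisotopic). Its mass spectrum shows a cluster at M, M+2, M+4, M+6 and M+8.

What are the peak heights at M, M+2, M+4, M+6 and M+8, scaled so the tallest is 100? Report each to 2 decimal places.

56.04 : 100.00 : 66.92 : 19.90 : 2.22

Each Cu atom is independently Cu-63 (p = 0.69150) or Cu-65 (q = 0.30850); the cluster is the binomial expansion (p + q)^4.
P(M) = 0.69150^4 = 0.228649
P(M+2) = 4 × 0.69150^3 × 0.30850^1 = 0.408030
P(M+4) = 6 × 0.69150^2 × 0.30850^2 = 0.273052
P(M+6) = 4 × 0.69150^1 × 0.30850^3 = 0.081212
P(M+8) = 0.30850^4 = 0.009058
The M+2 peak is largest (0.408030); scaling to 100 gives 56.04 : 100.00 : 66.92 : 19.90 : 2.22.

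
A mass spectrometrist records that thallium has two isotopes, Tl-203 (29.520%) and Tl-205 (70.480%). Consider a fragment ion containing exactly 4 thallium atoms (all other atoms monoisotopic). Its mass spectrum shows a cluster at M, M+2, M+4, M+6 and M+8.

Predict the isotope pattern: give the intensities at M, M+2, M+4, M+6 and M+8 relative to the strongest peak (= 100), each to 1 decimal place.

Each Tl atom is independently Tl-203 (p = 0.29520) or Tl-205 (q = 0.70480); the cluster is the binomial expansion (p + q)^4.
P(M) = 0.29520^4 = 0.007594
P(M+2) = 4 × 0.29520^3 × 0.70480^1 = 0.072523
P(M+4) = 6 × 0.29520^2 × 0.70480^2 = 0.259726
P(M+6) = 4 × 0.29520^1 × 0.70480^3 = 0.413403
P(M+8) = 0.70480^4 = 0.246754
The M+6 peak is largest (0.413403); scaling to 100 gives 1.8 : 17.5 : 62.8 : 100.0 : 59.7.

1.8 : 17.5 : 62.8 : 100.0 : 59.7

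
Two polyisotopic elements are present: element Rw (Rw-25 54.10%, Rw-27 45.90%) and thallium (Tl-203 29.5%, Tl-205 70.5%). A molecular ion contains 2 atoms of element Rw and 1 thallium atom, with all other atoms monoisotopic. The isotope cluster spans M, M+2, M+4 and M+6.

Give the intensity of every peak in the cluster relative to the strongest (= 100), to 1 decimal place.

20.9 : 85.6 : 100.0 : 36.0

Element Rw pattern (n=2): 0.292681 : 0.496638 : 0.210681
Thallium pattern (n=1): 0.2950 : 0.7050
Convolve the two distributions (both contribute in 2-u steps):
  M: 0.292681×0.2950 = 0.086341
  M+2: 0.292681×0.7050 + 0.496638×0.2950 = 0.352848
  M+4: 0.496638×0.7050 + 0.210681×0.2950 = 0.412281
  M+6: 0.210681×0.7050 = 0.148530
Scale to base peak (0.412281) = 100: 20.9 : 85.6 : 100.0 : 36.0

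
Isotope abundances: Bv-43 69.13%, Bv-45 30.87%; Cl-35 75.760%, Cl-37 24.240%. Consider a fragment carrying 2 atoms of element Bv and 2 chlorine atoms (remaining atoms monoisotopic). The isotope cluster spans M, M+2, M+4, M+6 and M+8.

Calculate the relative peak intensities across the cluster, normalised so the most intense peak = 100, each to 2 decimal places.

65.23 : 100.00 : 56.97 : 14.29 : 1.33

Element Bv pattern (n=2): 0.47789569 : 0.42680862 : 0.09529569
Chlorine pattern (n=2): 0.57395776 : 0.36728448 : 0.05875776
Convolve the two distributions (both contribute in 2-u steps):
  M: 0.47789569×0.57395776 = 0.274292
  M+2: 0.47789569×0.36728448 + 0.42680862×0.57395776 = 0.420494
  M+4: 0.47789569×0.05875776 + 0.42680862×0.36728448 + 0.09529569×0.57395776 = 0.239536
  M+6: 0.42680862×0.05875776 + 0.09529569×0.36728448 = 0.060079
  M+8: 0.09529569×0.05875776 = 0.005599
Scale to base peak (0.420494) = 100: 65.23 : 100.00 : 56.97 : 14.29 : 1.33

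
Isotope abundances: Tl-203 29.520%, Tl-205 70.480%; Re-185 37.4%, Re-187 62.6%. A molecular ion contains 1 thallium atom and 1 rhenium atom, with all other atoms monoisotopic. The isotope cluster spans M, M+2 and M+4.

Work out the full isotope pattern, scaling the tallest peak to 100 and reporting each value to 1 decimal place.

24.6 : 100.0 : 98.4

Thallium pattern (n=1): 0.2952 : 0.7048
Rhenium pattern (n=1): 0.3740 : 0.6260
Convolve the two distributions (both contribute in 2-u steps):
  M: 0.2952×0.3740 = 0.110405
  M+2: 0.2952×0.6260 + 0.7048×0.3740 = 0.448390
  M+4: 0.7048×0.6260 = 0.441205
Scale to base peak (0.448390) = 100: 24.6 : 100.0 : 98.4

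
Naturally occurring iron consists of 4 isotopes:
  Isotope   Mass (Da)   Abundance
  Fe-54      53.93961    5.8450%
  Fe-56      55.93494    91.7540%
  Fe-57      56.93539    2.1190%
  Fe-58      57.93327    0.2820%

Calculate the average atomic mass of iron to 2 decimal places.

55.85 Da

Weight each isotope mass by its fractional abundance: 0.058450 × 53.93961 + 0.917540 × 55.93494 + 0.021190 × 56.93539 + 0.002820 × 57.93327
= 3.152770 + 51.322545 + 1.206461 + 0.163372 = 55.845148 Da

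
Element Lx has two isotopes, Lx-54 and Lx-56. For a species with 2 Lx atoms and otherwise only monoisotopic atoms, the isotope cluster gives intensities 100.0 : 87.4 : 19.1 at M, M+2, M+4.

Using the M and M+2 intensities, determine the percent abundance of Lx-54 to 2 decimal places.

Write p for the Lx-54 fraction. I(M+2)/I(M) = [C(2,1)·p^1·(1−p)] / p^2 = 2·(1−p)/p = 87.4/100.0 = 0.8740
(1−p)/p = 0.8740/2 = 0.4370  ⇒  p = 1/(1 + 0.4370) = 0.6959
Lx-54: 69.59%, Lx-56: 30.41%.

69.59%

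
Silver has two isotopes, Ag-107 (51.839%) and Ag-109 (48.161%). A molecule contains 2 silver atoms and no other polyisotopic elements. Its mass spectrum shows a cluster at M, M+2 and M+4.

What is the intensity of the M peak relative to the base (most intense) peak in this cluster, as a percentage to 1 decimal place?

Term probabilities: M 0.2687, M+2 0.4993, M+4 0.2319. Base peak = M+2.
P(M+2) = C(2,1) × 0.51839^1 × 0.48161^1 = 2 × 0.51839 × 0.48161 = 0.499324 (base)
P(M) = C(2,0) × 0.51839^2 × 0.48161^0 = 1 × 0.26872819 × 1.0000 = 0.268728
Relative intensity = 0.268728 / 0.499324 × 100 = 53.8

53.8%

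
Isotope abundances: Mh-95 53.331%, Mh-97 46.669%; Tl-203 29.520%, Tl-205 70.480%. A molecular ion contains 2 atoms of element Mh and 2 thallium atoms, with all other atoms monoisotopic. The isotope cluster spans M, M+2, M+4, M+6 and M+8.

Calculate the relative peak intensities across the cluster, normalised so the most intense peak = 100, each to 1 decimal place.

6.7 : 44.0 : 100.0 : 92.0 : 29.4

Element Mh pattern (n=2): 0.28441956 : 0.49778089 : 0.21779956
Thallium pattern (n=2): 0.08714304 : 0.41611392 : 0.49674304
Convolve the two distributions (both contribute in 2-u steps):
  M: 0.28441956×0.08714304 = 0.024785
  M+2: 0.28441956×0.41611392 + 0.49778089×0.08714304 = 0.161729
  M+4: 0.28441956×0.49674304 + 0.49778089×0.41611392 + 0.21779956×0.08714304 = 0.367397
  M+6: 0.49778089×0.49674304 + 0.21779956×0.41611392 = 0.337899
  M+8: 0.21779956×0.49674304 = 0.108190
Scale to base peak (0.367397) = 100: 6.7 : 44.0 : 100.0 : 92.0 : 29.4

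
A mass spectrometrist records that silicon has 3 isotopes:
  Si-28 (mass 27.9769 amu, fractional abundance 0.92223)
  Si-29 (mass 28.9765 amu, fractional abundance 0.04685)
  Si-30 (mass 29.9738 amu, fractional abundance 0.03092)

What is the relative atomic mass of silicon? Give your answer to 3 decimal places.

Weight each isotope mass by its fractional abundance: 0.92223 × 27.9769 + 0.04685 × 28.9765 + 0.03092 × 29.9738
= 25.80114 + 1.35755 + 0.92679 = 28.08548 amu

28.085 amu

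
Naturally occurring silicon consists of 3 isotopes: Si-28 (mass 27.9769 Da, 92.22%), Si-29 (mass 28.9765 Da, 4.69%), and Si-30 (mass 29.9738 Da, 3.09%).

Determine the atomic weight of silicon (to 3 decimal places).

Average mass = Σ (abundance × isotope mass) = 0.9222 × 27.9769 + 0.0469 × 28.9765 + 0.0309 × 29.9738
= 25.80030 + 1.35900 + 0.92619 = 28.08549 Da

28.085 Da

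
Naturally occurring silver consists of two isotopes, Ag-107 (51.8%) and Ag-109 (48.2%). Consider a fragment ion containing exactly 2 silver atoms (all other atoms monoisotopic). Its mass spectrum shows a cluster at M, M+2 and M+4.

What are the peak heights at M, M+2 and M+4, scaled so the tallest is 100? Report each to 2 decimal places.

53.73 : 100.00 : 46.53

The 2 Ag atoms are independent, so intensities follow the terms of (0.518 + 0.482)^2.
P(M) = 0.518^2 = 0.268324
P(M+2) = 2 × 0.518^1 × 0.482^1 = 0.499352
P(M+4) = 0.482^2 = 0.232324
The M+2 peak is largest (0.499352); scaling to 100 gives 53.73 : 100.00 : 46.53.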